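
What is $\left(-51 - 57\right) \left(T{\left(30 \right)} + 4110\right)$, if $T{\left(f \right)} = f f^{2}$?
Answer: $-3359880$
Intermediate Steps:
$T{\left(f \right)} = f^{3}$
$\left(-51 - 57\right) \left(T{\left(30 \right)} + 4110\right) = \left(-51 - 57\right) \left(30^{3} + 4110\right) = - 108 \left(27000 + 4110\right) = \left(-108\right) 31110 = -3359880$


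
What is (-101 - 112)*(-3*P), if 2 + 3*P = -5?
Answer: -1491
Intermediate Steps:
P = -7/3 (P = -⅔ + (⅓)*(-5) = -⅔ - 5/3 = -7/3 ≈ -2.3333)
(-101 - 112)*(-3*P) = (-101 - 112)*(-3*(-7/3)) = -213*7 = -1491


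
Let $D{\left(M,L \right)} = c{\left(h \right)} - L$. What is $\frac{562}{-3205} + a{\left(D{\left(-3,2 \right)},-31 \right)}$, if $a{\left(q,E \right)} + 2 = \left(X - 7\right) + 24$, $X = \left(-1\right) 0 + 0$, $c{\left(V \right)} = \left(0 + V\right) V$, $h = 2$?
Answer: $\frac{47513}{3205} \approx 14.825$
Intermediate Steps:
$c{\left(V \right)} = V^{2}$ ($c{\left(V \right)} = V V = V^{2}$)
$X = 0$ ($X = 0 + 0 = 0$)
$D{\left(M,L \right)} = 4 - L$ ($D{\left(M,L \right)} = 2^{2} - L = 4 - L$)
$a{\left(q,E \right)} = 15$ ($a{\left(q,E \right)} = -2 + \left(\left(0 - 7\right) + 24\right) = -2 + \left(-7 + 24\right) = -2 + 17 = 15$)
$\frac{562}{-3205} + a{\left(D{\left(-3,2 \right)},-31 \right)} = \frac{562}{-3205} + 15 = 562 \left(- \frac{1}{3205}\right) + 15 = - \frac{562}{3205} + 15 = \frac{47513}{3205}$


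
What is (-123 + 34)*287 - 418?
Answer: -25961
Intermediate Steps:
(-123 + 34)*287 - 418 = -89*287 - 418 = -25543 - 418 = -25961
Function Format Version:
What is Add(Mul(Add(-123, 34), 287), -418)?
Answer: -25961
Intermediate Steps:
Add(Mul(Add(-123, 34), 287), -418) = Add(Mul(-89, 287), -418) = Add(-25543, -418) = -25961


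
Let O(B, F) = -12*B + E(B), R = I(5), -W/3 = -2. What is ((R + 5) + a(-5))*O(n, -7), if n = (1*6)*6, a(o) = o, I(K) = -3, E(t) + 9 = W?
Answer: 1305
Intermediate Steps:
W = 6 (W = -3*(-2) = 6)
E(t) = -3 (E(t) = -9 + 6 = -3)
R = -3
n = 36 (n = 6*6 = 36)
O(B, F) = -3 - 12*B (O(B, F) = -12*B - 3 = -3 - 12*B)
((R + 5) + a(-5))*O(n, -7) = ((-3 + 5) - 5)*(-3 - 12*36) = (2 - 5)*(-3 - 432) = -3*(-435) = 1305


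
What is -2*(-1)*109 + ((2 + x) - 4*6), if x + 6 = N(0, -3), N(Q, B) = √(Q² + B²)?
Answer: 193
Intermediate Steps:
N(Q, B) = √(B² + Q²)
x = -3 (x = -6 + √((-3)² + 0²) = -6 + √(9 + 0) = -6 + √9 = -6 + 3 = -3)
-2*(-1)*109 + ((2 + x) - 4*6) = -2*(-1)*109 + ((2 - 3) - 4*6) = 2*109 + (-1 - 24) = 218 - 25 = 193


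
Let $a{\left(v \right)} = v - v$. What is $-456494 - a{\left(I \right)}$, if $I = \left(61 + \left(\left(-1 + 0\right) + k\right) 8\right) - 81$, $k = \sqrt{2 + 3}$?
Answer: $-456494$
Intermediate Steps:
$k = \sqrt{5} \approx 2.2361$
$I = -28 + 8 \sqrt{5}$ ($I = \left(61 + \left(\left(-1 + 0\right) + \sqrt{5}\right) 8\right) - 81 = \left(61 + \left(-1 + \sqrt{5}\right) 8\right) - 81 = \left(61 - \left(8 - 8 \sqrt{5}\right)\right) - 81 = \left(53 + 8 \sqrt{5}\right) - 81 = -28 + 8 \sqrt{5} \approx -10.111$)
$a{\left(v \right)} = 0$
$-456494 - a{\left(I \right)} = -456494 - 0 = -456494 + 0 = -456494$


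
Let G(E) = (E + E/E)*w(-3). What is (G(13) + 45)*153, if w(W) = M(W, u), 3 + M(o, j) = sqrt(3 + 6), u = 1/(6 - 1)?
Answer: 6885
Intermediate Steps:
u = 1/5 ≈ 0.20000
M(o, j) = 0 (M(o, j) = -3 + sqrt(3 + 6) = -3 + sqrt(9) = -3 + 3 = 0)
w(W) = 0
G(E) = 0 (G(E) = (E + E/E)*0 = (E + 1)*0 = (1 + E)*0 = 0)
(G(13) + 45)*153 = (0 + 45)*153 = 45*153 = 6885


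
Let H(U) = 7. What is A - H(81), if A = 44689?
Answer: 44682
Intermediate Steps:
A - H(81) = 44689 - 1*7 = 44689 - 7 = 44682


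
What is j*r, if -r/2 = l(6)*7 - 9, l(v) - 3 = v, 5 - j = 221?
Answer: 23328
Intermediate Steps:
j = -216 (j = 5 - 1*221 = 5 - 221 = -216)
l(v) = 3 + v
r = -108 (r = -2*((3 + 6)*7 - 9) = -2*(9*7 - 9) = -2*(63 - 9) = -2*54 = -108)
j*r = -216*(-108) = 23328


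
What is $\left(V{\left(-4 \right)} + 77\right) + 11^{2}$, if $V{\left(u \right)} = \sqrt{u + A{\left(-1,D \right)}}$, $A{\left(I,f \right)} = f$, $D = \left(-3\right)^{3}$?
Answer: $198 + i \sqrt{31} \approx 198.0 + 5.5678 i$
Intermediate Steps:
$D = -27$
$V{\left(u \right)} = \sqrt{-27 + u}$ ($V{\left(u \right)} = \sqrt{u - 27} = \sqrt{-27 + u}$)
$\left(V{\left(-4 \right)} + 77\right) + 11^{2} = \left(\sqrt{-27 - 4} + 77\right) + 11^{2} = \left(\sqrt{-31} + 77\right) + 121 = \left(i \sqrt{31} + 77\right) + 121 = \left(77 + i \sqrt{31}\right) + 121 = 198 + i \sqrt{31}$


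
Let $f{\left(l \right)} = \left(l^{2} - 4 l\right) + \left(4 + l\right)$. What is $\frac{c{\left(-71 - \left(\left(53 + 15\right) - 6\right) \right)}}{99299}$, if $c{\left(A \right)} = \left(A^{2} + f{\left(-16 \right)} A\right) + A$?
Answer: $- \frac{23408}{99299} \approx -0.23573$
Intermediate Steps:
$f{\left(l \right)} = 4 + l^{2} - 3 l$
$c{\left(A \right)} = A^{2} + 309 A$ ($c{\left(A \right)} = \left(A^{2} + \left(4 + \left(-16\right)^{2} - -48\right) A\right) + A = \left(A^{2} + \left(4 + 256 + 48\right) A\right) + A = \left(A^{2} + 308 A\right) + A = A^{2} + 309 A$)
$\frac{c{\left(-71 - \left(\left(53 + 15\right) - 6\right) \right)}}{99299} = \frac{\left(-71 - \left(\left(53 + 15\right) - 6\right)\right) \left(309 - 133\right)}{99299} = \left(-71 - \left(68 - 6\right)\right) \left(309 - 133\right) \frac{1}{99299} = \left(-71 - 62\right) \left(309 - 133\right) \frac{1}{99299} = - 133 \left(309 - 133\right) \frac{1}{99299} = \left(-133\right) 176 \cdot \frac{1}{99299} = \left(-23408\right) \frac{1}{99299} = - \frac{23408}{99299}$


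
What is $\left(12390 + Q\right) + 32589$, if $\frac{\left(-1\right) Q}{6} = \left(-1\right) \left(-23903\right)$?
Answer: $-98439$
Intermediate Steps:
$Q = -143418$ ($Q = - 6 \left(\left(-1\right) \left(-23903\right)\right) = \left(-6\right) 23903 = -143418$)
$\left(12390 + Q\right) + 32589 = \left(12390 - 143418\right) + 32589 = -131028 + 32589 = -98439$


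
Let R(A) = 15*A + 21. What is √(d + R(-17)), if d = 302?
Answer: 2*√17 ≈ 8.2462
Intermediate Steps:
R(A) = 21 + 15*A
√(d + R(-17)) = √(302 + (21 + 15*(-17))) = √(302 + (21 - 255)) = √(302 - 234) = √68 = 2*√17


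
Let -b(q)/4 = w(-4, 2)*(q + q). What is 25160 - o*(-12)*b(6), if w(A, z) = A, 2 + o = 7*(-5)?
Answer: -60088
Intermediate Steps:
o = -37 (o = -2 + 7*(-5) = -2 - 35 = -37)
b(q) = 32*q (b(q) = -(-16)*(q + q) = -(-16)*2*q = -(-32)*q = 32*q)
25160 - o*(-12)*b(6) = 25160 - (-37*(-12))*32*6 = 25160 - 444*192 = 25160 - 1*85248 = 25160 - 85248 = -60088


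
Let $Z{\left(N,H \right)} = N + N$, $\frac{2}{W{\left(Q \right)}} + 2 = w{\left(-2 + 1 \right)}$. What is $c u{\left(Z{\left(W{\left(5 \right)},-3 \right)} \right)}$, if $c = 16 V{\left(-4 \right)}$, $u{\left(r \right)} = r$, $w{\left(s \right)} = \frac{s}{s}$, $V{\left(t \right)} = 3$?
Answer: $-192$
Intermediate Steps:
$w{\left(s \right)} = 1$
$W{\left(Q \right)} = -2$ ($W{\left(Q \right)} = \frac{2}{-2 + 1} = \frac{2}{-1} = 2 \left(-1\right) = -2$)
$Z{\left(N,H \right)} = 2 N$
$c = 48$ ($c = 16 \cdot 3 = 48$)
$c u{\left(Z{\left(W{\left(5 \right)},-3 \right)} \right)} = 48 \cdot 2 \left(-2\right) = 48 \left(-4\right) = -192$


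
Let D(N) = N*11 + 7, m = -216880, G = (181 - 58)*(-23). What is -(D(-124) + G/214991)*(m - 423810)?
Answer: -186918498715040/214991 ≈ -8.6943e+8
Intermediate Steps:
G = -2829 (G = 123*(-23) = -2829)
D(N) = 7 + 11*N (D(N) = 11*N + 7 = 7 + 11*N)
-(D(-124) + G/214991)*(m - 423810) = -((7 + 11*(-124)) - 2829/214991)*(-216880 - 423810) = -((7 - 1364) - 2829*1/214991)*(-640690) = -(-1357 - 2829/214991)*(-640690) = -(-291745616)*(-640690)/214991 = -1*186918498715040/214991 = -186918498715040/214991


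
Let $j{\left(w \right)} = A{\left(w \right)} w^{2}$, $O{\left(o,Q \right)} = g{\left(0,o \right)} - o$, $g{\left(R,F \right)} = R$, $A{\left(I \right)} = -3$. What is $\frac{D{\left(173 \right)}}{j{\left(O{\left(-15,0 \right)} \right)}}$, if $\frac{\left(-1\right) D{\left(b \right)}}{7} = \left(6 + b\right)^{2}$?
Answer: $\frac{224287}{675} \approx 332.28$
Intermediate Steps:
$O{\left(o,Q \right)} = - o$ ($O{\left(o,Q \right)} = 0 - o = - o$)
$j{\left(w \right)} = - 3 w^{2}$
$D{\left(b \right)} = - 7 \left(6 + b\right)^{2}$
$\frac{D{\left(173 \right)}}{j{\left(O{\left(-15,0 \right)} \right)}} = \frac{\left(-7\right) \left(6 + 173\right)^{2}}{\left(-3\right) \left(\left(-1\right) \left(-15\right)\right)^{2}} = \frac{\left(-7\right) 179^{2}}{\left(-3\right) 15^{2}} = \frac{\left(-7\right) 32041}{\left(-3\right) 225} = - \frac{224287}{-675} = \left(-224287\right) \left(- \frac{1}{675}\right) = \frac{224287}{675}$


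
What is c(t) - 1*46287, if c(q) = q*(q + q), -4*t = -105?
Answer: -359271/8 ≈ -44909.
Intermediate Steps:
t = 105/4 (t = -¼*(-105) = 105/4 ≈ 26.250)
c(q) = 2*q² (c(q) = q*(2*q) = 2*q²)
c(t) - 1*46287 = 2*(105/4)² - 1*46287 = 2*(11025/16) - 46287 = 11025/8 - 46287 = -359271/8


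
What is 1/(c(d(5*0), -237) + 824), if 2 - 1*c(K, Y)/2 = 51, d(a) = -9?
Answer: 1/726 ≈ 0.0013774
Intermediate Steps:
c(K, Y) = -98 (c(K, Y) = 4 - 2*51 = 4 - 102 = -98)
1/(c(d(5*0), -237) + 824) = 1/(-98 + 824) = 1/726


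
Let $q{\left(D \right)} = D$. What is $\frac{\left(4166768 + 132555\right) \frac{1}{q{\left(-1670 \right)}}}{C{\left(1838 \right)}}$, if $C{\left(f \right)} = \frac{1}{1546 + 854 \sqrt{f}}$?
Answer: $- \frac{3323376679}{835} - \frac{1835810921 \sqrt{1838}}{835} \approx -9.8237 \cdot 10^{7}$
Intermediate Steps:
$\frac{\left(4166768 + 132555\right) \frac{1}{q{\left(-1670 \right)}}}{C{\left(1838 \right)}} = \frac{\left(4166768 + 132555\right) \frac{1}{-1670}}{\frac{1}{2} \frac{1}{773 + 427 \sqrt{1838}}} = 4299323 \left(- \frac{1}{1670}\right) \left(1546 + 854 \sqrt{1838}\right) = - \frac{4299323 \left(1546 + 854 \sqrt{1838}\right)}{1670} = - \frac{3323376679}{835} - \frac{1835810921 \sqrt{1838}}{835}$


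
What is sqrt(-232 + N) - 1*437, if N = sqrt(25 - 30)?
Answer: -437 + sqrt(-232 + I*sqrt(5)) ≈ -436.93 + 15.232*I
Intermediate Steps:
N = I*sqrt(5) (N = sqrt(-5) = I*sqrt(5) ≈ 2.2361*I)
sqrt(-232 + N) - 1*437 = sqrt(-232 + I*sqrt(5)) - 1*437 = sqrt(-232 + I*sqrt(5)) - 437 = -437 + sqrt(-232 + I*sqrt(5))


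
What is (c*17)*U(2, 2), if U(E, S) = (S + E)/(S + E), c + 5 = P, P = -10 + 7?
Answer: -136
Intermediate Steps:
P = -3
c = -8 (c = -5 - 3 = -8)
U(E, S) = 1 (U(E, S) = (E + S)/(E + S) = 1)
(c*17)*U(2, 2) = -8*17*1 = -136*1 = -136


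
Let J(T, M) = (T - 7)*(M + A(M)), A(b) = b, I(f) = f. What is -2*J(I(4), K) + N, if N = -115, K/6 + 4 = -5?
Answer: -763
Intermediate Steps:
K = -54 (K = -24 + 6*(-5) = -24 - 30 = -54)
J(T, M) = 2*M*(-7 + T) (J(T, M) = (T - 7)*(M + M) = (-7 + T)*(2*M) = 2*M*(-7 + T))
-2*J(I(4), K) + N = -4*(-54)*(-7 + 4) - 115 = -4*(-54)*(-3) - 115 = -2*324 - 115 = -648 - 115 = -763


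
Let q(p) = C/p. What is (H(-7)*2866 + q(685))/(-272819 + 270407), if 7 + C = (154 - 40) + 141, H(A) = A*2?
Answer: 2290391/137685 ≈ 16.635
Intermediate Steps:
H(A) = 2*A
C = 248 (C = -7 + ((154 - 40) + 141) = -7 + (114 + 141) = -7 + 255 = 248)
q(p) = 248/p
(H(-7)*2866 + q(685))/(-272819 + 270407) = ((2*(-7))*2866 + 248/685)/(-272819 + 270407) = (-14*2866 + 248*(1/685))/(-2412) = (-40124 + 248/685)*(-1/2412) = -27484692/685*(-1/2412) = 2290391/137685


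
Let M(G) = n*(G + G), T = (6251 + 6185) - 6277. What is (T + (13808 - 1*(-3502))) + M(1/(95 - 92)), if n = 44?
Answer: 70495/3 ≈ 23498.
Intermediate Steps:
T = 6159 (T = 12436 - 6277 = 6159)
M(G) = 88*G (M(G) = 44*(G + G) = 44*(2*G) = 88*G)
(T + (13808 - 1*(-3502))) + M(1/(95 - 92)) = (6159 + (13808 - 1*(-3502))) + 88/(95 - 92) = (6159 + (13808 + 3502)) + 88/3 = (6159 + 17310) + 88*(⅓) = 23469 + 88/3 = 70495/3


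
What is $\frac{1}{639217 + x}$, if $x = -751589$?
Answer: $- \frac{1}{112372} \approx -8.899 \cdot 10^{-6}$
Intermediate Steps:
$\frac{1}{639217 + x} = \frac{1}{639217 - 751589} = \frac{1}{-112372} = - \frac{1}{112372}$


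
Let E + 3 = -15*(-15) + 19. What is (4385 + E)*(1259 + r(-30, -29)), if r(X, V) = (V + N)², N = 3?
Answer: 8951310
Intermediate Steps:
r(X, V) = (3 + V)² (r(X, V) = (V + 3)² = (3 + V)²)
E = 241 (E = -3 + (-15*(-15) + 19) = -3 + (225 + 19) = -3 + 244 = 241)
(4385 + E)*(1259 + r(-30, -29)) = (4385 + 241)*(1259 + (3 - 29)²) = 4626*(1259 + (-26)²) = 4626*(1259 + 676) = 4626*1935 = 8951310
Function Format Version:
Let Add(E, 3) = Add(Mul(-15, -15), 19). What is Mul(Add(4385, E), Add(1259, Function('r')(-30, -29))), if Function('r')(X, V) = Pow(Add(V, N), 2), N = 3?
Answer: 8951310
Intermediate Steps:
Function('r')(X, V) = Pow(Add(3, V), 2) (Function('r')(X, V) = Pow(Add(V, 3), 2) = Pow(Add(3, V), 2))
E = 241 (E = Add(-3, Add(Mul(-15, -15), 19)) = Add(-3, Add(225, 19)) = Add(-3, 244) = 241)
Mul(Add(4385, E), Add(1259, Function('r')(-30, -29))) = Mul(Add(4385, 241), Add(1259, Pow(Add(3, -29), 2))) = Mul(4626, Add(1259, Pow(-26, 2))) = Mul(4626, Add(1259, 676)) = Mul(4626, 1935) = 8951310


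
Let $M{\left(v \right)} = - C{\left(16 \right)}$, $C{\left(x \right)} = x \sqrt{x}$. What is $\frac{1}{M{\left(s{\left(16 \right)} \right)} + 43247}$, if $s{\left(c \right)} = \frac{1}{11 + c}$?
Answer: $\frac{1}{43183} \approx 2.3157 \cdot 10^{-5}$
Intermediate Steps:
$C{\left(x \right)} = x^{\frac{3}{2}}$
$M{\left(v \right)} = -64$ ($M{\left(v \right)} = - 16^{\frac{3}{2}} = \left(-1\right) 64 = -64$)
$\frac{1}{M{\left(s{\left(16 \right)} \right)} + 43247} = \frac{1}{-64 + 43247} = \frac{1}{43183}$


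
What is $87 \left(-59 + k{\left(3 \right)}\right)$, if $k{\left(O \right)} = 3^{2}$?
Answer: $-4350$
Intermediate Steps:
$k{\left(O \right)} = 9$
$87 \left(-59 + k{\left(3 \right)}\right) = 87 \left(-59 + 9\right) = 87 \left(-50\right) = -4350$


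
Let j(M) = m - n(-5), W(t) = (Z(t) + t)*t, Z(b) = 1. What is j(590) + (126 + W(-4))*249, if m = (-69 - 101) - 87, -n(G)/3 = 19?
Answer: 34162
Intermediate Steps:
n(G) = -57 (n(G) = -3*19 = -57)
W(t) = t*(1 + t) (W(t) = (1 + t)*t = t*(1 + t))
m = -257 (m = -170 - 87 = -257)
j(M) = -200 (j(M) = -257 - 1*(-57) = -257 + 57 = -200)
j(590) + (126 + W(-4))*249 = -200 + (126 - 4*(1 - 4))*249 = -200 + (126 - 4*(-3))*249 = -200 + (126 + 12)*249 = -200 + 138*249 = -200 + 34362 = 34162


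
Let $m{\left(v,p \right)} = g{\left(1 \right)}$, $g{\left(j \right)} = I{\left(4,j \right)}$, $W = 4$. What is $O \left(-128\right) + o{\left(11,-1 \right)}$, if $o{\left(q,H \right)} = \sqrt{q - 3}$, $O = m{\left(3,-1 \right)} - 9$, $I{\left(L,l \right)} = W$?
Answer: $640 + 2 \sqrt{2} \approx 642.83$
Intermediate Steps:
$I{\left(L,l \right)} = 4$
$g{\left(j \right)} = 4$
$m{\left(v,p \right)} = 4$
$O = -5$ ($O = 4 - 9 = -5$)
$o{\left(q,H \right)} = \sqrt{-3 + q}$
$O \left(-128\right) + o{\left(11,-1 \right)} = \left(-5\right) \left(-128\right) + \sqrt{-3 + 11} = 640 + \sqrt{8} = 640 + 2 \sqrt{2}$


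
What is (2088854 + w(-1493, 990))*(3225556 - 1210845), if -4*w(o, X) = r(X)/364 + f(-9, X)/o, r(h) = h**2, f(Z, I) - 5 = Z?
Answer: 2286346548826063809/543452 ≈ 4.2071e+12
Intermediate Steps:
f(Z, I) = 5 + Z
w(o, X) = 1/o - X**2/1456 (w(o, X) = -(X**2/364 + (5 - 9)/o)/4 = -(X**2*(1/364) - 4/o)/4 = -(X**2/364 - 4/o)/4 = -(-4/o + X**2/364)/4 = 1/o - X**2/1456)
(2088854 + w(-1493, 990))*(3225556 - 1210845) = (2088854 + (1/(-1493) - 1/1456*990**2))*(3225556 - 1210845) = (2088854 + (-1/1493 - 1/1456*980100))*2014711 = (2088854 + (-1/1493 - 245025/364))*2014711 = (2088854 - 365822689/543452)*2014711 = (1134826061319/543452)*2014711 = 2286346548826063809/543452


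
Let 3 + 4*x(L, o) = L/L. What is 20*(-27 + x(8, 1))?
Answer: -550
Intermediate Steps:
x(L, o) = -1/2 (x(L, o) = -3/4 + (L/L)/4 = -3/4 + (1/4)*1 = -3/4 + 1/4 = -1/2)
20*(-27 + x(8, 1)) = 20*(-27 - 1/2) = 20*(-55/2) = -550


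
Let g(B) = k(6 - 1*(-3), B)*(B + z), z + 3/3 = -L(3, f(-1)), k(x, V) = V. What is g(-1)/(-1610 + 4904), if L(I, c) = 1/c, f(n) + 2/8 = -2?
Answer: 7/14823 ≈ 0.00047224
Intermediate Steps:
f(n) = -9/4 (f(n) = -¼ - 2 = -9/4)
z = -5/9 (z = -1 - 1/(-9/4) = -1 - 1*(-4/9) = -1 + 4/9 = -5/9 ≈ -0.55556)
g(B) = B*(-5/9 + B) (g(B) = B*(B - 5/9) = B*(-5/9 + B))
g(-1)/(-1610 + 4904) = ((⅑)*(-1)*(-5 + 9*(-1)))/(-1610 + 4904) = ((⅑)*(-1)*(-5 - 9))/3294 = ((⅑)*(-1)*(-14))/3294 = (1/3294)*(14/9) = 7/14823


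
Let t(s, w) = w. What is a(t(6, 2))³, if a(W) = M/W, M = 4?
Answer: 8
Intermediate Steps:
a(W) = 4/W
a(t(6, 2))³ = (4/2)³ = (4*(½))³ = 2³ = 8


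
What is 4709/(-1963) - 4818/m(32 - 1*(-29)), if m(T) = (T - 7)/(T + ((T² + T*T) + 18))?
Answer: -3951770650/5889 ≈ -6.7104e+5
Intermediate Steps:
m(T) = (-7 + T)/(18 + T + 2*T²) (m(T) = (-7 + T)/(T + ((T² + T²) + 18)) = (-7 + T)/(T + (2*T² + 18)) = (-7 + T)/(T + (18 + 2*T²)) = (-7 + T)/(18 + T + 2*T²))
4709/(-1963) - 4818/m(32 - 1*(-29)) = 4709/(-1963) - 4818*(18 + (32 - 1*(-29)) + 2*(32 - 1*(-29))²)/(-7 + (32 - 1*(-29))) = 4709*(-1/1963) - 4818*(18 + (32 + 29) + 2*(32 + 29)²)/(-7 + (32 + 29)) = -4709/1963 - 4818*(18 + 61 + 2*61²)/(-7 + 61) = -4709/1963 - 4818/(54/(18 + 61 + 2*3721)) = -4709/1963 - 4818/(54/(18 + 61 + 7442)) = -4709/1963 - 4818/(54/7521) = -4709/1963 - 4818/((1/7521)*54) = -4709/1963 - 4818/18/2507 = -4709/1963 - 4818*2507/18 = -4709/1963 - 2013121/3 = -3951770650/5889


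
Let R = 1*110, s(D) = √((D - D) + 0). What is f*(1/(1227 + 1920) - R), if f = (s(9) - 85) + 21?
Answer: 22154816/3147 ≈ 7040.0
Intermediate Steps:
s(D) = 0 (s(D) = √(0 + 0) = √0 = 0)
R = 110
f = -64 (f = (0 - 85) + 21 = -85 + 21 = -64)
f*(1/(1227 + 1920) - R) = -64*(1/(1227 + 1920) - 1*110) = -64*(1/3147 - 110) = -64*(-346169/3147) = 22154816/3147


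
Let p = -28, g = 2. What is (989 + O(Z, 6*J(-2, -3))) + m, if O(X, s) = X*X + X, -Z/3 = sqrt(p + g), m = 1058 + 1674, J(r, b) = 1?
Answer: 3487 - 3*I*sqrt(26) ≈ 3487.0 - 15.297*I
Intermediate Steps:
m = 2732
Z = -3*I*sqrt(26) (Z = -3*sqrt(-28 + 2) = -3*I*sqrt(26) ≈ -15.297*I)
O(X, s) = X + X**2 (O(X, s) = X**2 + X = X + X**2)
(989 + O(Z, 6*J(-2, -3))) + m = (989 + (-3*I*sqrt(26))*(1 - 3*I*sqrt(26))) + 2732 = (989 - 3*I*sqrt(26)*(1 - 3*I*sqrt(26))) + 2732 = 3721 - 3*I*sqrt(26)*(1 - 3*I*sqrt(26))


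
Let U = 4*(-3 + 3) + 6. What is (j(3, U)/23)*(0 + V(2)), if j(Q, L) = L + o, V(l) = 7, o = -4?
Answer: 14/23 ≈ 0.60870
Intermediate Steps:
U = 6 (U = 4*0 + 6 = 0 + 6 = 6)
j(Q, L) = -4 + L (j(Q, L) = L - 4 = -4 + L)
(j(3, U)/23)*(0 + V(2)) = ((-4 + 6)/23)*(0 + 7) = (2*(1/23))*7 = (2/23)*7 = 14/23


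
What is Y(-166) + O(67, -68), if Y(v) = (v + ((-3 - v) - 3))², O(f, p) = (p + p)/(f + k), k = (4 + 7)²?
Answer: 1658/47 ≈ 35.277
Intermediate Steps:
k = 121 (k = 11² = 121)
O(f, p) = 2*p/(121 + f) (O(f, p) = (p + p)/(f + 121) = (2*p)/(121 + f) = 2*p/(121 + f))
Y(v) = 36 (Y(v) = (v + (-6 - v))² = (-6)² = 36)
Y(-166) + O(67, -68) = 36 + 2*(-68)/(121 + 67) = 36 + 2*(-68)/188 = 36 + 2*(-68)*(1/188) = 36 - 34/47 = 1658/47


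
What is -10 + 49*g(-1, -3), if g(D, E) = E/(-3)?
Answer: 39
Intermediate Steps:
g(D, E) = -E/3 (g(D, E) = E*(-⅓) = -E/3)
-10 + 49*g(-1, -3) = -10 + 49*(-⅓*(-3)) = -10 + 49*1 = -10 + 49 = 39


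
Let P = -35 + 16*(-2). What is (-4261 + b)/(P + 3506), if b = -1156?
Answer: -5417/3439 ≈ -1.5752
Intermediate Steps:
P = -67 (P = -35 - 32 = -67)
(-4261 + b)/(P + 3506) = (-4261 - 1156)/(-67 + 3506) = -5417/3439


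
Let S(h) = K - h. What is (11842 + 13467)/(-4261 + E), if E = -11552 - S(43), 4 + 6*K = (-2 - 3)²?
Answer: -50618/31547 ≈ -1.6045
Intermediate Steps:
K = 7/2 (K = -⅔ + (-2 - 3)²/6 = -⅔ + (⅙)*(-5)² = -⅔ + (⅙)*25 = -⅔ + 25/6 = 7/2 ≈ 3.5000)
S(h) = 7/2 - h
E = -23025/2 (E = -11552 - (7/2 - 1*43) = -11552 - (7/2 - 43) = -11552 - 1*(-79/2) = -11552 + 79/2 = -23025/2 ≈ -11513.)
(11842 + 13467)/(-4261 + E) = (11842 + 13467)/(-4261 - 23025/2) = 25309/(-31547/2) = 25309*(-2/31547) = -50618/31547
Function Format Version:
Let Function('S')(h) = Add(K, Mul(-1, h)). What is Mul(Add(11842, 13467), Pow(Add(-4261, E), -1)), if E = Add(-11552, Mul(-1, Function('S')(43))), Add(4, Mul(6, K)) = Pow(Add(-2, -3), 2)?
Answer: Rational(-50618, 31547) ≈ -1.6045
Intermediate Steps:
K = Rational(7, 2) (K = Add(Rational(-2, 3), Mul(Rational(1, 6), Pow(Add(-2, -3), 2))) = Add(Rational(-2, 3), Mul(Rational(1, 6), Pow(-5, 2))) = Add(Rational(-2, 3), Mul(Rational(1, 6), 25)) = Add(Rational(-2, 3), Rational(25, 6)) = Rational(7, 2) ≈ 3.5000)
Function('S')(h) = Add(Rational(7, 2), Mul(-1, h))
E = Rational(-23025, 2) (E = Add(-11552, Mul(-1, Add(Rational(7, 2), Mul(-1, 43)))) = Add(-11552, Mul(-1, Add(Rational(7, 2), -43))) = Add(-11552, Mul(-1, Rational(-79, 2))) = Add(-11552, Rational(79, 2)) = Rational(-23025, 2) ≈ -11513.)
Mul(Add(11842, 13467), Pow(Add(-4261, E), -1)) = Mul(Add(11842, 13467), Pow(Add(-4261, Rational(-23025, 2)), -1)) = Mul(25309, Pow(Rational(-31547, 2), -1)) = Mul(25309, Rational(-2, 31547)) = Rational(-50618, 31547)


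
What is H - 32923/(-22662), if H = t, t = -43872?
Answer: -994194341/22662 ≈ -43871.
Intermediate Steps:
H = -43872
H - 32923/(-22662) = -43872 - 32923/(-22662) = -43872 - 32923*(-1)/22662 = -43872 - 1*(-32923/22662) = -43872 + 32923/22662 = -994194341/22662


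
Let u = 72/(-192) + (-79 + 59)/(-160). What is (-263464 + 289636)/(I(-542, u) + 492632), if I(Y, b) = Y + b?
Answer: 104688/1968359 ≈ 0.053185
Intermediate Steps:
u = -¼ (u = 72*(-1/192) - 20*(-1/160) = -3/8 + ⅛ = -¼ ≈ -0.25000)
(-263464 + 289636)/(I(-542, u) + 492632) = (-263464 + 289636)/((-542 - ¼) + 492632) = 26172/(-2169/4 + 492632) = 26172/(1968359/4) = 26172*(4/1968359) = 104688/1968359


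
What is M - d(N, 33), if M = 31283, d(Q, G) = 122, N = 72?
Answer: 31161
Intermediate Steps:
M - d(N, 33) = 31283 - 1*122 = 31283 - 122 = 31161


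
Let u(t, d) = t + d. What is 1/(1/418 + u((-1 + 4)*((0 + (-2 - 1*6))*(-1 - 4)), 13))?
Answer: 418/55595 ≈ 0.0075187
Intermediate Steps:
u(t, d) = d + t
1/(1/418 + u((-1 + 4)*((0 + (-2 - 1*6))*(-1 - 4)), 13)) = 1/(1/418 + (13 + (-1 + 4)*((0 + (-2 - 1*6))*(-1 - 4)))) = 1/(1/418 + (13 + 3*((0 + (-2 - 6))*(-5)))) = 1/(1/418 + (13 + 3*((0 - 8)*(-5)))) = 1/(1/418 + (13 + 3*(-8*(-5)))) = 1/(1/418 + (13 + 3*40)) = 1/(1/418 + (13 + 120)) = 1/(1/418 + 133) = 1/(55595/418) = 418/55595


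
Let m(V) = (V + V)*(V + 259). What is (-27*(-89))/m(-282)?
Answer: 801/4324 ≈ 0.18525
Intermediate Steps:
m(V) = 2*V*(259 + V) (m(V) = (2*V)*(259 + V) = 2*V*(259 + V))
(-27*(-89))/m(-282) = (-27*(-89))/((2*(-282)*(259 - 282))) = 2403/((2*(-282)*(-23))) = 2403/12972 = 2403*(1/12972) = 801/4324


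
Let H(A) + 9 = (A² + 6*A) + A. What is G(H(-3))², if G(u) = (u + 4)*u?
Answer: 127449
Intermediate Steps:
H(A) = -9 + A² + 7*A (H(A) = -9 + ((A² + 6*A) + A) = -9 + (A² + 7*A) = -9 + A² + 7*A)
G(u) = u*(4 + u) (G(u) = (4 + u)*u = u*(4 + u))
G(H(-3))² = ((-9 + (-3)² + 7*(-3))*(4 + (-9 + (-3)² + 7*(-3))))² = ((-9 + 9 - 21)*(4 + (-9 + 9 - 21)))² = (-21*(4 - 21))² = (-21*(-17))² = 357² = 127449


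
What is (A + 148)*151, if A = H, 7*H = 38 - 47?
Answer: 155077/7 ≈ 22154.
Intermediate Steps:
H = -9/7 (H = (38 - 47)/7 = (⅐)*(-9) = -9/7 ≈ -1.2857)
A = -9/7 ≈ -1.2857
(A + 148)*151 = (-9/7 + 148)*151 = (1027/7)*151 = 155077/7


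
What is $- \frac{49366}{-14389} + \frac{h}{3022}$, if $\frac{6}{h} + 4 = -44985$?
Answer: $\frac{3355820614547}{978140895431} \approx 3.4308$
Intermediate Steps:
$h = - \frac{6}{44989}$ ($h = \frac{6}{-4 - 44985} = \frac{6}{-44989} = 6 \left(- \frac{1}{44989}\right) = - \frac{6}{44989} \approx -0.00013337$)
$- \frac{49366}{-14389} + \frac{h}{3022} = - \frac{49366}{-14389} - \frac{6}{44989 \cdot 3022} = \left(-49366\right) \left(- \frac{1}{14389}\right) - \frac{3}{67978379} = \frac{49366}{14389} - \frac{3}{67978379} = \frac{3355820614547}{978140895431}$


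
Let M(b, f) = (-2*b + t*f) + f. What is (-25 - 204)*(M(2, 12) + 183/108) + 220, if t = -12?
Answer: 1115135/36 ≈ 30976.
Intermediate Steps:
M(b, f) = -11*f - 2*b (M(b, f) = (-2*b - 12*f) + f = (-12*f - 2*b) + f = -11*f - 2*b)
(-25 - 204)*(M(2, 12) + 183/108) + 220 = (-25 - 204)*((-11*12 - 2*2) + 183/108) + 220 = -229*((-132 - 4) + 183*(1/108)) + 220 = -229*(-136 + 61/36) + 220 = -229*(-4835/36) + 220 = 1107215/36 + 220 = 1115135/36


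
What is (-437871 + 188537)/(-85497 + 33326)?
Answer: 249334/52171 ≈ 4.7792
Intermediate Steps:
(-437871 + 188537)/(-85497 + 33326) = -249334/(-52171) = -249334*(-1/52171) = 249334/52171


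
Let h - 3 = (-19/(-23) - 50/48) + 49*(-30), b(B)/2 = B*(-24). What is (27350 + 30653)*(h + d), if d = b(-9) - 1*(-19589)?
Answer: 594048687067/552 ≈ 1.0762e+9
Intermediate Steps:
b(B) = -48*B (b(B) = 2*(B*(-24)) = 2*(-24*B) = -48*B)
d = 20021 (d = -48*(-9) - 1*(-19589) = 432 + 19589 = 20021)
h = -809903/552 (h = 3 + ((-19/(-23) - 50/48) + 49*(-30)) = 3 + ((-19*(-1/23) - 50*1/48) - 1470) = 3 + ((19/23 - 25/24) - 1470) = 3 + (-119/552 - 1470) = 3 - 811559/552 = -809903/552 ≈ -1467.2)
(27350 + 30653)*(h + d) = (27350 + 30653)*(-809903/552 + 20021) = 58003*(10241689/552) = 594048687067/552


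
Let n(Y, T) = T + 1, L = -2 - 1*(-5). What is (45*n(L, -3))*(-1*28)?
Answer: 2520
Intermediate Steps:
L = 3 (L = -2 + 5 = 3)
n(Y, T) = 1 + T
(45*n(L, -3))*(-1*28) = (45*(1 - 3))*(-1*28) = (45*(-2))*(-28) = -90*(-28) = 2520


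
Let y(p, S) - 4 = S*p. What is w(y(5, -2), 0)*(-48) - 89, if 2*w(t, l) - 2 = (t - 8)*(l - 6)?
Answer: -2153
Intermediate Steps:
y(p, S) = 4 + S*p
w(t, l) = 1 + (-8 + t)*(-6 + l)/2 (w(t, l) = 1 + ((t - 8)*(l - 6))/2 = 1 + ((-8 + t)*(-6 + l))/2 = 1 + (-8 + t)*(-6 + l)/2)
w(y(5, -2), 0)*(-48) - 89 = (25 - 4*0 - 3*(4 - 2*5) + (½)*0*(4 - 2*5))*(-48) - 89 = (25 + 0 - 3*(4 - 10) + (½)*0*(4 - 10))*(-48) - 89 = (25 + 0 - 3*(-6) + (½)*0*(-6))*(-48) - 89 = (25 + 0 + 18 + 0)*(-48) - 89 = 43*(-48) - 89 = -2064 - 89 = -2153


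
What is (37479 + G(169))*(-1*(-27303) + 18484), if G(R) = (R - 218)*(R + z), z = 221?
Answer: 841061403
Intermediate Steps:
G(R) = (-218 + R)*(221 + R) (G(R) = (R - 218)*(R + 221) = (-218 + R)*(221 + R))
(37479 + G(169))*(-1*(-27303) + 18484) = (37479 + (-48178 + 169² + 3*169))*(-1*(-27303) + 18484) = (37479 + (-48178 + 28561 + 507))*(27303 + 18484) = (37479 - 19110)*45787 = 18369*45787 = 841061403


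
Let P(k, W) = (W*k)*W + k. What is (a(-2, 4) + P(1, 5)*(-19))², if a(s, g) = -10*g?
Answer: 285156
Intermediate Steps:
P(k, W) = k + k*W² (P(k, W) = k*W² + k = k + k*W²)
(a(-2, 4) + P(1, 5)*(-19))² = (-10*4 + (1*(1 + 5²))*(-19))² = (-40 + (1*(1 + 25))*(-19))² = (-40 + (1*26)*(-19))² = (-40 + 26*(-19))² = (-40 - 494)² = (-534)² = 285156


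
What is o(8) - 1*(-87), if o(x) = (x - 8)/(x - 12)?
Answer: 87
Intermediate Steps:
o(x) = (-8 + x)/(-12 + x)
o(8) - 1*(-87) = (-8 + 8)/(-12 + 8) - 1*(-87) = 0/(-4) + 87 = -1/4*0 + 87 = 0 + 87 = 87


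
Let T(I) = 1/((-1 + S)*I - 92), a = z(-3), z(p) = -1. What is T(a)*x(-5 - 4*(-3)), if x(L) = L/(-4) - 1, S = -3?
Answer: 1/32 ≈ 0.031250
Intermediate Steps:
x(L) = -1 - L/4 (x(L) = L*(-¼) - 1 = -L/4 - 1 = -1 - L/4)
a = -1
T(I) = 1/(-92 - 4*I) (T(I) = 1/((-1 - 3)*I - 92) = 1/(-4*I - 92) = 1/(-92 - 4*I))
T(a)*x(-5 - 4*(-3)) = (-1/(92 + 4*(-1)))*(-1 - (-5 - 4*(-3))/4) = (-1/(92 - 4))*(-1 - (-5 + 12)/4) = (-1/88)*(-1 - ¼*7) = (-1*1/88)*(-1 - 7/4) = -1/88*(-11/4) = 1/32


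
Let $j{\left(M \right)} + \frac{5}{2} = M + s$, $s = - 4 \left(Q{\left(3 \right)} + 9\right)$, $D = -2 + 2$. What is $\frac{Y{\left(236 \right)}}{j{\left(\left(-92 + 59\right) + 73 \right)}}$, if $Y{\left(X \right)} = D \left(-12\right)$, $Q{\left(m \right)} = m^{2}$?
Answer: $0$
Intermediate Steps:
$D = 0$
$s = -72$ ($s = - 4 \left(3^{2} + 9\right) = - 4 \left(9 + 9\right) = \left(-4\right) 18 = -72$)
$Y{\left(X \right)} = 0$ ($Y{\left(X \right)} = 0 \left(-12\right) = 0$)
$j{\left(M \right)} = - \frac{149}{2} + M$ ($j{\left(M \right)} = - \frac{5}{2} + \left(M - 72\right) = - \frac{5}{2} + \left(-72 + M\right) = - \frac{149}{2} + M$)
$\frac{Y{\left(236 \right)}}{j{\left(\left(-92 + 59\right) + 73 \right)}} = \frac{0}{- \frac{149}{2} + \left(\left(-92 + 59\right) + 73\right)} = \frac{0}{- \frac{149}{2} + \left(-33 + 73\right)} = \frac{0}{- \frac{149}{2} + 40} = \frac{0}{- \frac{69}{2}} = 0 \left(- \frac{2}{69}\right) = 0$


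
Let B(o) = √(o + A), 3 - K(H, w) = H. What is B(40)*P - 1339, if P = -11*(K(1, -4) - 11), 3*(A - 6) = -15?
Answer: -1339 + 99*√41 ≈ -705.09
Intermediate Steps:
K(H, w) = 3 - H
A = 1 (A = 6 + (⅓)*(-15) = 6 - 5 = 1)
P = 99 (P = -11*((3 - 1*1) - 11) = -11*((3 - 1) - 11) = -11*(2 - 11) = -11*(-9) = 99)
B(o) = √(1 + o) (B(o) = √(o + 1) = √(1 + o))
B(40)*P - 1339 = √(1 + 40)*99 - 1339 = √41*99 - 1339 = 99*√41 - 1339 = -1339 + 99*√41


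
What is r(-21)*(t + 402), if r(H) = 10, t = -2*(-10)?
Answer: 4220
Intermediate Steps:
t = 20
r(-21)*(t + 402) = 10*(20 + 402) = 10*422 = 4220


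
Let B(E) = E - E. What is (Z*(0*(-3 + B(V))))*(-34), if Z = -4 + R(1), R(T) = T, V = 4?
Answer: 0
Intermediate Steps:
B(E) = 0
Z = -3 (Z = -4 + 1 = -3)
(Z*(0*(-3 + B(V))))*(-34) = -0*(-3 + 0)*(-34) = -0*(-3)*(-34) = -3*0*(-34) = 0*(-34) = 0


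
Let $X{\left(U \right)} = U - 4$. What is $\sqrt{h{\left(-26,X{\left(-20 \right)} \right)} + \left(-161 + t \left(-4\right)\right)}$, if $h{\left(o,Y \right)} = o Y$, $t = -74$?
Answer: $\sqrt{759} \approx 27.55$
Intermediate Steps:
$X{\left(U \right)} = -4 + U$ ($X{\left(U \right)} = U - 4 = -4 + U$)
$h{\left(o,Y \right)} = Y o$
$\sqrt{h{\left(-26,X{\left(-20 \right)} \right)} + \left(-161 + t \left(-4\right)\right)} = \sqrt{\left(-4 - 20\right) \left(-26\right) - -135} = \sqrt{\left(-24\right) \left(-26\right) + \left(-161 + 296\right)} = \sqrt{624 + 135} = \sqrt{759}$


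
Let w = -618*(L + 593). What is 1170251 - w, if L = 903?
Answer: 2094779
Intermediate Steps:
w = -924528 (w = -618*(903 + 593) = -618*1496 = -924528)
1170251 - w = 1170251 - 1*(-924528) = 1170251 + 924528 = 2094779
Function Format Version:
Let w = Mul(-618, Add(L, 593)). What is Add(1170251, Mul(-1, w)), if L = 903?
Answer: 2094779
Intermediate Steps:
w = -924528 (w = Mul(-618, Add(903, 593)) = Mul(-618, 1496) = -924528)
Add(1170251, Mul(-1, w)) = Add(1170251, Mul(-1, -924528)) = Add(1170251, 924528) = 2094779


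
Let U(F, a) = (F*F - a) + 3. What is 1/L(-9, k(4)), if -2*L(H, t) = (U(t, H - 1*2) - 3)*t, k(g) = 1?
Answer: -1/6 ≈ -0.16667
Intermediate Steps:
U(F, a) = 3 + F**2 - a (U(F, a) = (F**2 - a) + 3 = 3 + F**2 - a)
L(H, t) = -t*(2 + t**2 - H)/2 (L(H, t) = -((3 + t**2 - (H - 1*2)) - 3)*t/2 = -((3 + t**2 - (H - 2)) - 3)*t/2 = -((3 + t**2 - (-2 + H)) - 3)*t/2 = -((3 + t**2 + (2 - H)) - 3)*t/2 = -((5 + t**2 - H) - 3)*t/2 = -(2 + t**2 - H)*t/2 = -t*(2 + t**2 - H)/2)
1/L(-9, k(4)) = 1/((1/2)*1*(-2 - 9 - 1*1**2)) = 1/((1/2)*1*(-2 - 9 - 1*1)) = 1/((1/2)*1*(-2 - 9 - 1)) = 1/((1/2)*1*(-12)) = 1/(-6) = -1/6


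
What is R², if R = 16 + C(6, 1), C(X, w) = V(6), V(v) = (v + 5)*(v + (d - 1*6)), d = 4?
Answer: 3600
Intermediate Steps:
V(v) = (-2 + v)*(5 + v) (V(v) = (v + 5)*(v + (4 - 1*6)) = (5 + v)*(v + (4 - 6)) = (5 + v)*(v - 2) = (5 + v)*(-2 + v) = (-2 + v)*(5 + v))
C(X, w) = 44 (C(X, w) = -10 + 6² + 3*6 = -10 + 36 + 18 = 44)
R = 60 (R = 16 + 44 = 60)
R² = 60² = 3600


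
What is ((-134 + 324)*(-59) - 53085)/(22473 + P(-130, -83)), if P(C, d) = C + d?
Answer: -1837/636 ≈ -2.8884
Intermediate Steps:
((-134 + 324)*(-59) - 53085)/(22473 + P(-130, -83)) = ((-134 + 324)*(-59) - 53085)/(22473 + (-130 - 83)) = (190*(-59) - 53085)/(22473 - 213) = (-11210 - 53085)/22260 = -64295*1/22260 = -1837/636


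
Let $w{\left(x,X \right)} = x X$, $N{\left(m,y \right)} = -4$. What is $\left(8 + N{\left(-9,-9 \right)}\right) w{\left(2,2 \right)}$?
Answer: $16$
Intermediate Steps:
$w{\left(x,X \right)} = X x$
$\left(8 + N{\left(-9,-9 \right)}\right) w{\left(2,2 \right)} = \left(8 - 4\right) 2 \cdot 2 = 4 \cdot 4 = 16$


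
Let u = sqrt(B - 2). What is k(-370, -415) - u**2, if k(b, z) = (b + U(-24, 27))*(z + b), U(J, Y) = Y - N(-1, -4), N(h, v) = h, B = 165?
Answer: 268307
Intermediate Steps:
U(J, Y) = 1 + Y (U(J, Y) = Y - 1*(-1) = Y + 1 = 1 + Y)
u = sqrt(163) (u = sqrt(165 - 2) = sqrt(163) ≈ 12.767)
k(b, z) = (28 + b)*(b + z) (k(b, z) = (b + (1 + 27))*(z + b) = (b + 28)*(b + z) = (28 + b)*(b + z))
k(-370, -415) - u**2 = ((-370)**2 + 28*(-370) + 28*(-415) - 370*(-415)) - (sqrt(163))**2 = (136900 - 10360 - 11620 + 153550) - 1*163 = 268470 - 163 = 268307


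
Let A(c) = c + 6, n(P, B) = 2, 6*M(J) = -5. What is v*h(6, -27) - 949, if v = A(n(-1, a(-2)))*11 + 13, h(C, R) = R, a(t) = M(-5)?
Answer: -3676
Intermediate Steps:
M(J) = -⅚ (M(J) = (⅙)*(-5) = -⅚)
a(t) = -⅚
A(c) = 6 + c
v = 101 (v = (6 + 2)*11 + 13 = 8*11 + 13 = 88 + 13 = 101)
v*h(6, -27) - 949 = 101*(-27) - 949 = -2727 - 949 = -3676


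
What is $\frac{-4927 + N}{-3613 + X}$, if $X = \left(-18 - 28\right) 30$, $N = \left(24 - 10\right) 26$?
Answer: $\frac{4563}{4993} \approx 0.91388$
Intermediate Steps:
$N = 364$ ($N = 14 \cdot 26 = 364$)
$X = -1380$ ($X = \left(-46\right) 30 = -1380$)
$\frac{-4927 + N}{-3613 + X} = \frac{-4927 + 364}{-3613 - 1380} = - \frac{4563}{-4993} = \left(-4563\right) \left(- \frac{1}{4993}\right) = \frac{4563}{4993}$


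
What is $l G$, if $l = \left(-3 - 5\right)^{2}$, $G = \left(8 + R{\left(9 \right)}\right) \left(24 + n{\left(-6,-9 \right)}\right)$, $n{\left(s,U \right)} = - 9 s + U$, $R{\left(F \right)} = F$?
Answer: $75072$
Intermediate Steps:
$n{\left(s,U \right)} = U - 9 s$
$G = 1173$ ($G = \left(8 + 9\right) \left(24 - -45\right) = 17 \left(24 + \left(-9 + 54\right)\right) = 17 \left(24 + 45\right) = 17 \cdot 69 = 1173$)
$l = 64$ ($l = \left(-8\right)^{2} = 64$)
$l G = 64 \cdot 1173 = 75072$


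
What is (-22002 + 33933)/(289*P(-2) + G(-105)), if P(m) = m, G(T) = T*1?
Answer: -11931/683 ≈ -17.469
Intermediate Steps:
G(T) = T
(-22002 + 33933)/(289*P(-2) + G(-105)) = (-22002 + 33933)/(289*(-2) - 105) = 11931/(-578 - 105) = 11931/(-683) = 11931*(-1/683) = -11931/683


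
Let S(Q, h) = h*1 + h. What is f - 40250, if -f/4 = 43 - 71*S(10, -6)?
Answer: -43830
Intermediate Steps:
S(Q, h) = 2*h (S(Q, h) = h + h = 2*h)
f = -3580 (f = -4*(43 - 142*(-6)) = -4*(43 - 71*(-12)) = -4*(43 + 852) = -4*895 = -3580)
f - 40250 = -3580 - 40250 = -43830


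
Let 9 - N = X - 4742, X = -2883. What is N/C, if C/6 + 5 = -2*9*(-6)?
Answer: 3817/309 ≈ 12.353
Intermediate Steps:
N = 7634 (N = 9 - (-2883 - 4742) = 9 - 1*(-7625) = 9 + 7625 = 7634)
C = 618 (C = -30 + 6*(-2*9*(-6)) = -30 + 6*(-18*(-6)) = -30 + 6*(-1*(-108)) = -30 + 6*108 = -30 + 648 = 618)
N/C = 7634/618 = 7634*(1/618) = 3817/309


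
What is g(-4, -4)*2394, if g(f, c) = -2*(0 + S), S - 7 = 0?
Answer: -33516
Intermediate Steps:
S = 7 (S = 7 + 0 = 7)
g(f, c) = -14 (g(f, c) = -2*(0 + 7) = -2*7 = -14)
g(-4, -4)*2394 = -14*2394 = -33516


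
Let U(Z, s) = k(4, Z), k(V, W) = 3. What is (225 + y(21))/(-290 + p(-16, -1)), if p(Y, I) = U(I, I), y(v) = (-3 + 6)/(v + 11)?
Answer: -1029/1312 ≈ -0.78430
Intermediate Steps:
U(Z, s) = 3
y(v) = 3/(11 + v)
p(Y, I) = 3
(225 + y(21))/(-290 + p(-16, -1)) = (225 + 3/(11 + 21))/(-290 + 3) = (225 + 3/32)/(-287) = (225 + 3*(1/32))*(-1/287) = (225 + 3/32)*(-1/287) = (7203/32)*(-1/287) = -1029/1312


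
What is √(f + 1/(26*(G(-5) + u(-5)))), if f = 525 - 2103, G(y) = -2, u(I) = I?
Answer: I*√52269854/182 ≈ 39.724*I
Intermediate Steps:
f = -1578
√(f + 1/(26*(G(-5) + u(-5)))) = √(-1578 + 1/(26*(-2 - 5))) = √(-1578 + 1/(26*(-7))) = √(-1578 + 1/(-182)) = √(-1578 - 1/182) = √(-287197/182) = I*√52269854/182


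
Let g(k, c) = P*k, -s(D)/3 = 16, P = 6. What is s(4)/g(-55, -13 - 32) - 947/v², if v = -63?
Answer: -20333/218295 ≈ -0.093145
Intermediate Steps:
s(D) = -48 (s(D) = -3*16 = -48)
g(k, c) = 6*k
s(4)/g(-55, -13 - 32) - 947/v² = -48/(6*(-55)) - 947/((-63)²) = -48/(-330) - 947/3969 = -48*(-1/330) - 947*1/3969 = 8/55 - 947/3969 = -20333/218295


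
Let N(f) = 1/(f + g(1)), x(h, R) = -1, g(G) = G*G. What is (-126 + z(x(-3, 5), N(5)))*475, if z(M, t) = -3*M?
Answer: -58425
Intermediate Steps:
g(G) = G²
N(f) = 1/(1 + f) (N(f) = 1/(f + 1²) = 1/(f + 1) = 1/(1 + f))
(-126 + z(x(-3, 5), N(5)))*475 = (-126 - 3*(-1))*475 = (-126 + 3)*475 = -123*475 = -58425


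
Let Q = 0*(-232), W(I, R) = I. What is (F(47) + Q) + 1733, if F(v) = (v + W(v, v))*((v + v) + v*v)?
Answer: 218215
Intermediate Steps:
F(v) = 2*v*(v**2 + 2*v) (F(v) = (v + v)*((v + v) + v*v) = (2*v)*(2*v + v**2) = (2*v)*(v**2 + 2*v) = 2*v*(v**2 + 2*v))
Q = 0
(F(47) + Q) + 1733 = (2*47**2*(2 + 47) + 0) + 1733 = (2*2209*49 + 0) + 1733 = (216482 + 0) + 1733 = 216482 + 1733 = 218215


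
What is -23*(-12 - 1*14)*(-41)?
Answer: -24518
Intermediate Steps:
-23*(-12 - 1*14)*(-41) = -23*(-12 - 14)*(-41) = -23*(-26)*(-41) = 598*(-41) = -24518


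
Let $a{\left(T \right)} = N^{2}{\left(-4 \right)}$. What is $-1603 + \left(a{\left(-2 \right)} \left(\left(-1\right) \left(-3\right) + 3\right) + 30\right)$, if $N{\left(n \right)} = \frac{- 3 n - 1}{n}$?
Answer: $- \frac{12221}{8} \approx -1527.6$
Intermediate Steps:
$N{\left(n \right)} = \frac{-1 - 3 n}{n}$
$a{\left(T \right)} = \frac{121}{16}$ ($a{\left(T \right)} = \left(-3 - \frac{1}{-4}\right)^{2} = \left(-3 - - \frac{1}{4}\right)^{2} = \left(-3 + \frac{1}{4}\right)^{2} = \left(- \frac{11}{4}\right)^{2} = \frac{121}{16}$)
$-1603 + \left(a{\left(-2 \right)} \left(\left(-1\right) \left(-3\right) + 3\right) + 30\right) = -1603 + \left(\frac{121 \left(\left(-1\right) \left(-3\right) + 3\right)}{16} + 30\right) = -1603 + \left(\frac{121 \left(3 + 3\right)}{16} + 30\right) = -1603 + \left(\frac{121}{16} \cdot 6 + 30\right) = -1603 + \left(\frac{363}{8} + 30\right) = -1603 + \frac{603}{8} = - \frac{12221}{8}$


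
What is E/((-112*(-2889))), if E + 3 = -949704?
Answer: -105523/35952 ≈ -2.9351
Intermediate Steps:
E = -949707 (E = -3 - 949704 = -949707)
E/((-112*(-2889))) = -949707/((-112*(-2889))) = -949707/323568 = -949707*1/323568 = -105523/35952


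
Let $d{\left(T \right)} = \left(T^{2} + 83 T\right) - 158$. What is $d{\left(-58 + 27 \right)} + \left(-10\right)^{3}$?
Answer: $-2770$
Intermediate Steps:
$d{\left(T \right)} = -158 + T^{2} + 83 T$
$d{\left(-58 + 27 \right)} + \left(-10\right)^{3} = \left(-158 + \left(-58 + 27\right)^{2} + 83 \left(-58 + 27\right)\right) + \left(-10\right)^{3} = \left(-158 + \left(-31\right)^{2} + 83 \left(-31\right)\right) - 1000 = \left(-158 + 961 - 2573\right) - 1000 = -1770 - 1000 = -2770$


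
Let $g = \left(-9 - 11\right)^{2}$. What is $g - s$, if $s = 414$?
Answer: $-14$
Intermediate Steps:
$g = 400$ ($g = \left(-20\right)^{2} = 400$)
$g - s = 400 - 414 = -14$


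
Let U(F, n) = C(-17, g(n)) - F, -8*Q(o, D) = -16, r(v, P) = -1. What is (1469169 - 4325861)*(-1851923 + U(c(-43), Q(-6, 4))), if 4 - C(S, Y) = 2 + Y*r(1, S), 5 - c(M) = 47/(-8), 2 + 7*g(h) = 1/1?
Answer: 74065591319389/14 ≈ 5.2904e+12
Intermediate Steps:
g(h) = -1/7 (g(h) = -2/7 + (1/7)/1 = -2/7 + (1/7)*1 = -2/7 + 1/7 = -1/7)
Q(o, D) = 2 (Q(o, D) = -1/8*(-16) = 2)
c(M) = 87/8 (c(M) = 5 - 47/(-8) = 5 - 47*(-1)/8 = 5 - 1*(-47/8) = 5 + 47/8 = 87/8)
C(S, Y) = 2 + Y (C(S, Y) = 4 - (2 + Y*(-1)) = 4 - (2 - Y) = 4 + (-2 + Y) = 2 + Y)
U(F, n) = 13/7 - F (U(F, n) = (2 - 1/7) - F = 13/7 - F)
(1469169 - 4325861)*(-1851923 + U(c(-43), Q(-6, 4))) = (1469169 - 4325861)*(-1851923 + (13/7 - 1*87/8)) = -2856692*(-1851923 + (13/7 - 87/8)) = -2856692*(-1851923 - 505/56) = -2856692*(-103708193/56) = 74065591319389/14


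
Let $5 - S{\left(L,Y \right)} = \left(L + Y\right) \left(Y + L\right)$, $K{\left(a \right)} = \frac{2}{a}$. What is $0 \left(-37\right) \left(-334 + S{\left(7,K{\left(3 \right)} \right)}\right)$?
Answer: $0$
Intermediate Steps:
$S{\left(L,Y \right)} = 5 - \left(L + Y\right)^{2}$ ($S{\left(L,Y \right)} = 5 - \left(L + Y\right) \left(Y + L\right) = 5 - \left(L + Y\right) \left(L + Y\right) = 5 - \left(L + Y\right)^{2}$)
$0 \left(-37\right) \left(-334 + S{\left(7,K{\left(3 \right)} \right)}\right) = 0 \left(-37\right) \left(-334 + \left(5 - \left(7 + \frac{2}{3}\right)^{2}\right)\right) = 0 \left(-334 + \left(5 - \left(7 + 2 \cdot \frac{1}{3}\right)^{2}\right)\right) = 0 \left(-334 + \left(5 - \left(7 + \frac{2}{3}\right)^{2}\right)\right) = 0 \left(-334 + \left(5 - \left(\frac{23}{3}\right)^{2}\right)\right) = 0 \left(-334 + \left(5 - \frac{529}{9}\right)\right) = 0 \left(-334 - \frac{484}{9}\right) = 0 \left(- \frac{3490}{9}\right) = 0$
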